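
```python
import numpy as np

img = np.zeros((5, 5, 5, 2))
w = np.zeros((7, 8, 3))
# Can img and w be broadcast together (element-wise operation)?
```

No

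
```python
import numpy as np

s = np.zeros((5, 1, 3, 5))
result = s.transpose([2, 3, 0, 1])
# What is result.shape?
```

(3, 5, 5, 1)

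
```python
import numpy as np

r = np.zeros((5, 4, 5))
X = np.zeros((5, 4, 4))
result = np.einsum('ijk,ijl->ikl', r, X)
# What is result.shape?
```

(5, 5, 4)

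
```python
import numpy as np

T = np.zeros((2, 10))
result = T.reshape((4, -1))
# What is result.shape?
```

(4, 5)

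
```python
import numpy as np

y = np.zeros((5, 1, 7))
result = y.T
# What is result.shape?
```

(7, 1, 5)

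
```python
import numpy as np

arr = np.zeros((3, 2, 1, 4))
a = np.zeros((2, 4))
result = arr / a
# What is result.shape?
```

(3, 2, 2, 4)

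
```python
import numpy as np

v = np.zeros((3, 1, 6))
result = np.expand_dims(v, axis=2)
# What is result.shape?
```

(3, 1, 1, 6)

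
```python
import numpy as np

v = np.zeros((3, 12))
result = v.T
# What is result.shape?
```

(12, 3)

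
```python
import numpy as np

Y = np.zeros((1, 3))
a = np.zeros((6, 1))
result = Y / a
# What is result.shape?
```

(6, 3)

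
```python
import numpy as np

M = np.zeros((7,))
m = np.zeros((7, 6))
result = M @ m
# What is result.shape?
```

(6,)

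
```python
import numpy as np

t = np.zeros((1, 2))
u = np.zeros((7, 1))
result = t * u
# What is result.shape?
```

(7, 2)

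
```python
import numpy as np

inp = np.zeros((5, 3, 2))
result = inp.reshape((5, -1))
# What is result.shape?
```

(5, 6)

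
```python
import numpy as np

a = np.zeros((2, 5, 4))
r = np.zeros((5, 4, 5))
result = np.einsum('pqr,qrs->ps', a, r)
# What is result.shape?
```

(2, 5)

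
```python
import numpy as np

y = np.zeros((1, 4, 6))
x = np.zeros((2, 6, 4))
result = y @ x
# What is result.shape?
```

(2, 4, 4)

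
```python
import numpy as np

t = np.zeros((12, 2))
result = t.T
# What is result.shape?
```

(2, 12)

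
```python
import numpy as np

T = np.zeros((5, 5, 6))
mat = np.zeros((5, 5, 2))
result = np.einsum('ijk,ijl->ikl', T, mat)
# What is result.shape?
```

(5, 6, 2)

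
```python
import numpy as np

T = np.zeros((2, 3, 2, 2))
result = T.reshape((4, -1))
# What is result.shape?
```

(4, 6)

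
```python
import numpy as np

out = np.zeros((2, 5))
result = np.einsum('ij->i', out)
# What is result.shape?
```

(2,)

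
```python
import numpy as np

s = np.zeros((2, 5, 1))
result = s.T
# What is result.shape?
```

(1, 5, 2)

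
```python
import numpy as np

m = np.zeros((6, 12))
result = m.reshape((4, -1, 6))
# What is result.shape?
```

(4, 3, 6)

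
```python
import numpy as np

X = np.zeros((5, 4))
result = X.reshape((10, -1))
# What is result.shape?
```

(10, 2)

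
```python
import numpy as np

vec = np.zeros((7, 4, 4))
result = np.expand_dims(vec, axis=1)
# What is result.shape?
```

(7, 1, 4, 4)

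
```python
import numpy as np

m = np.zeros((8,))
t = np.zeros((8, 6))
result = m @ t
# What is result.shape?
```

(6,)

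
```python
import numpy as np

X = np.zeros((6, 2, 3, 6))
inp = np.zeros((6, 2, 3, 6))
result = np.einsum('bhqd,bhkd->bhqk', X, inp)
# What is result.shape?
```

(6, 2, 3, 3)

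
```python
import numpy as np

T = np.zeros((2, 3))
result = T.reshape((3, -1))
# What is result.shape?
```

(3, 2)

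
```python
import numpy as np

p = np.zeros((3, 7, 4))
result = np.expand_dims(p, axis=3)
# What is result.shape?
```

(3, 7, 4, 1)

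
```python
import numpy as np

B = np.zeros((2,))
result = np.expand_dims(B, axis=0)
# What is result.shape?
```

(1, 2)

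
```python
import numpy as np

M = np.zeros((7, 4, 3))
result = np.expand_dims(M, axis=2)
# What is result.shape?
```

(7, 4, 1, 3)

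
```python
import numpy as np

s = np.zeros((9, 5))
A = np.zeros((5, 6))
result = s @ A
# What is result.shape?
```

(9, 6)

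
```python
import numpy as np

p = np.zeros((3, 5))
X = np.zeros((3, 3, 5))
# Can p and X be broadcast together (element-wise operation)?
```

Yes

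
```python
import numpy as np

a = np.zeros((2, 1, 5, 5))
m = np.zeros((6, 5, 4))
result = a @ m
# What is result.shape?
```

(2, 6, 5, 4)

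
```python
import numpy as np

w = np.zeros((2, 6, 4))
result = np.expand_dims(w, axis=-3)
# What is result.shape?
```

(2, 1, 6, 4)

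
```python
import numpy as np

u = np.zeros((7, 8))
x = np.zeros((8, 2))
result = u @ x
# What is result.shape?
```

(7, 2)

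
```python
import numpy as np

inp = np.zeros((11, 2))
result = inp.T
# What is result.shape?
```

(2, 11)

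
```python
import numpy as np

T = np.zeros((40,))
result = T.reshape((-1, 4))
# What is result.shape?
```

(10, 4)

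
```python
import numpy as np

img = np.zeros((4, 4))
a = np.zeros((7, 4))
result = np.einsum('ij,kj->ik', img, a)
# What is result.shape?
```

(4, 7)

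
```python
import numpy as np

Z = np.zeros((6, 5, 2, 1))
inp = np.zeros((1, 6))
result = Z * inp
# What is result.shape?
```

(6, 5, 2, 6)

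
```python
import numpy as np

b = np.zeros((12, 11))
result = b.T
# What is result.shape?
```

(11, 12)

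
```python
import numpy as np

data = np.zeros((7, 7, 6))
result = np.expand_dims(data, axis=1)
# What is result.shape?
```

(7, 1, 7, 6)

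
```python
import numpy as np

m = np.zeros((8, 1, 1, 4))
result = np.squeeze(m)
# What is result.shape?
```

(8, 4)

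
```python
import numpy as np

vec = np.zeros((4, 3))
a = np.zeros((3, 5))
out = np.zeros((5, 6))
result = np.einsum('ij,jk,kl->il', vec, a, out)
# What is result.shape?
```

(4, 6)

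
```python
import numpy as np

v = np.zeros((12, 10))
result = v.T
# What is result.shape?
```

(10, 12)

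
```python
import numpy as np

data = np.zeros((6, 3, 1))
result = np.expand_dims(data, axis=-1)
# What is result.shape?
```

(6, 3, 1, 1)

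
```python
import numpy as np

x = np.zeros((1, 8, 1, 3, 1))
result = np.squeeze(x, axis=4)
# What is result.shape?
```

(1, 8, 1, 3)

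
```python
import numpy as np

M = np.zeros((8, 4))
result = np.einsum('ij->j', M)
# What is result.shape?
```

(4,)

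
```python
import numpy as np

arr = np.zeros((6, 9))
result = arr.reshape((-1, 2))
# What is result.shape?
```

(27, 2)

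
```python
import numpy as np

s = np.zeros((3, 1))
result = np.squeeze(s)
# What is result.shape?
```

(3,)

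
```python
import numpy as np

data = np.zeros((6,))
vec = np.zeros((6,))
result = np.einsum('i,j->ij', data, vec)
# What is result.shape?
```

(6, 6)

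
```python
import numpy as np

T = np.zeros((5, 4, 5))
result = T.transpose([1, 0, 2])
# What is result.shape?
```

(4, 5, 5)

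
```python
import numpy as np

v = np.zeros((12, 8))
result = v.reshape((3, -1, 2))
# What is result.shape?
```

(3, 16, 2)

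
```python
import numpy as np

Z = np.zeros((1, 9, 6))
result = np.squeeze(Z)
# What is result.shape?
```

(9, 6)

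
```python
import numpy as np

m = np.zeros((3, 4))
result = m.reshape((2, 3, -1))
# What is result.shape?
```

(2, 3, 2)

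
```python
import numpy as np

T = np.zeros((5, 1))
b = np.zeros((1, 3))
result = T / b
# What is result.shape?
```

(5, 3)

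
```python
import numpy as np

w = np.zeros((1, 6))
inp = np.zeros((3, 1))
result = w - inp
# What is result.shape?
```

(3, 6)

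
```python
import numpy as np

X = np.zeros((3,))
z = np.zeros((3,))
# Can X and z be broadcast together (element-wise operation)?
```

Yes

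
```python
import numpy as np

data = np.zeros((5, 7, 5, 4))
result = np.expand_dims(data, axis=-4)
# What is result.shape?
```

(5, 1, 7, 5, 4)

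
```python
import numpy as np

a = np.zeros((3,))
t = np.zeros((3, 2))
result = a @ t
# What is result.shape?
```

(2,)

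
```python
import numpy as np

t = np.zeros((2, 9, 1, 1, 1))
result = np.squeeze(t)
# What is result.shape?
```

(2, 9)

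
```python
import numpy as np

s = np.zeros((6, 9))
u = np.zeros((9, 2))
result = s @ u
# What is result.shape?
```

(6, 2)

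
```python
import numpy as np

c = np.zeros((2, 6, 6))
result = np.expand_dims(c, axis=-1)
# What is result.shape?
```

(2, 6, 6, 1)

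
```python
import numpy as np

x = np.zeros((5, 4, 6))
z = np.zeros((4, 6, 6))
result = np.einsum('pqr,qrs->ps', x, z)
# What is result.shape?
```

(5, 6)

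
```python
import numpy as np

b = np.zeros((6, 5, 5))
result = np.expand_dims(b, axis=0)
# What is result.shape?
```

(1, 6, 5, 5)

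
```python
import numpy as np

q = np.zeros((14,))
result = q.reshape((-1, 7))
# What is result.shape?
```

(2, 7)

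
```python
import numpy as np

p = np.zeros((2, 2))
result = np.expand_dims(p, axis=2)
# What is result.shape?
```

(2, 2, 1)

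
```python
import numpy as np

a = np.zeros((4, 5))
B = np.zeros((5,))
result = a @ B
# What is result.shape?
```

(4,)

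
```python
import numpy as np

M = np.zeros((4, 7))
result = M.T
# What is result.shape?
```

(7, 4)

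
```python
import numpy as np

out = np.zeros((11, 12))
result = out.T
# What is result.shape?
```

(12, 11)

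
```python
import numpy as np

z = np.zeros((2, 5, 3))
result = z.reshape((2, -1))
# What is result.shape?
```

(2, 15)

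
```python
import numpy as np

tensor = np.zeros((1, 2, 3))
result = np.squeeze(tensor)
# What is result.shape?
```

(2, 3)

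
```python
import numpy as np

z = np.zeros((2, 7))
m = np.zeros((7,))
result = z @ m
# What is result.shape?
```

(2,)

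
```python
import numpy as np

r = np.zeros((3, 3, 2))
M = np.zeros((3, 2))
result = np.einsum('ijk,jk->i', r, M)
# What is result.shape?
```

(3,)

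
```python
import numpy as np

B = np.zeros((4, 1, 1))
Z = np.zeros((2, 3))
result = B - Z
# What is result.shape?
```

(4, 2, 3)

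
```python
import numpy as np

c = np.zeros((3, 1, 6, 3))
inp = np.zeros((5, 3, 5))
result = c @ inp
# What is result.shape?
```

(3, 5, 6, 5)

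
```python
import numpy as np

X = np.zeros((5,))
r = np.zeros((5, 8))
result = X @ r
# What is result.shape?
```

(8,)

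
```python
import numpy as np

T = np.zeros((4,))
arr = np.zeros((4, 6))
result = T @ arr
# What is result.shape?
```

(6,)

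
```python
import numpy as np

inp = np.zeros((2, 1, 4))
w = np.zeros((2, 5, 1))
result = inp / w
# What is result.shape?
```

(2, 5, 4)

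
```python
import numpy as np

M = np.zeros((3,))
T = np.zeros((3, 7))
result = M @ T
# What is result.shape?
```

(7,)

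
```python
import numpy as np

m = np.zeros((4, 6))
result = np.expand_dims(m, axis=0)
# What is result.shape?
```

(1, 4, 6)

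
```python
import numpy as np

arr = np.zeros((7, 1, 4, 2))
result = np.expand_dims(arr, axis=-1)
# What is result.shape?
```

(7, 1, 4, 2, 1)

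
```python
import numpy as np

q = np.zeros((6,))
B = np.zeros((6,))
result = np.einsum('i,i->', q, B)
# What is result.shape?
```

()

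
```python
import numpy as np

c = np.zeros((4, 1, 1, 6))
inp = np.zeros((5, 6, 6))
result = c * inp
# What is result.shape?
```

(4, 5, 6, 6)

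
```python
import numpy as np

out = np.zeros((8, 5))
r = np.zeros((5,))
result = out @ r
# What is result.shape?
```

(8,)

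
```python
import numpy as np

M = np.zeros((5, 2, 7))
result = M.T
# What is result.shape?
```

(7, 2, 5)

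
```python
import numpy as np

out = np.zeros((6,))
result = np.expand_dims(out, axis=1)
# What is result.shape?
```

(6, 1)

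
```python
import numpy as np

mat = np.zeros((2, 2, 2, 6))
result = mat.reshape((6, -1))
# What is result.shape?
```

(6, 8)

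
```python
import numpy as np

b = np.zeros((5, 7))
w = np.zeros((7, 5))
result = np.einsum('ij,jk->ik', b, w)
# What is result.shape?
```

(5, 5)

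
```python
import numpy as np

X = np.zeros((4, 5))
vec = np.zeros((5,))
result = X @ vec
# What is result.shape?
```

(4,)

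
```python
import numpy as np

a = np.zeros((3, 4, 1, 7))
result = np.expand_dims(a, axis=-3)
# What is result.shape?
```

(3, 4, 1, 1, 7)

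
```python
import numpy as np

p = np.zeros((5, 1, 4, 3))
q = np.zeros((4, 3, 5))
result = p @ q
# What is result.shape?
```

(5, 4, 4, 5)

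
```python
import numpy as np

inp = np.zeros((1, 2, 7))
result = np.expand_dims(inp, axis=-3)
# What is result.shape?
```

(1, 1, 2, 7)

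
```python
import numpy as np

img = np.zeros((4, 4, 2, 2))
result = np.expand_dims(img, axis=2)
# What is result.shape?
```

(4, 4, 1, 2, 2)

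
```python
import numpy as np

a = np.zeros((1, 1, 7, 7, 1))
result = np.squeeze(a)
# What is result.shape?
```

(7, 7)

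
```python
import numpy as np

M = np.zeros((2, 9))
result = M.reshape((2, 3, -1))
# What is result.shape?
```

(2, 3, 3)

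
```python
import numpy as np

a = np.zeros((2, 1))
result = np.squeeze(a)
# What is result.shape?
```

(2,)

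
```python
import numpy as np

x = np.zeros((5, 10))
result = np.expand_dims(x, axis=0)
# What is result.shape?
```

(1, 5, 10)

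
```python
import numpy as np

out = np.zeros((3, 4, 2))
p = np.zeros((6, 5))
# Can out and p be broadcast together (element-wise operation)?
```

No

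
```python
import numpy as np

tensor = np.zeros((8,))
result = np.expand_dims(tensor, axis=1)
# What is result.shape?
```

(8, 1)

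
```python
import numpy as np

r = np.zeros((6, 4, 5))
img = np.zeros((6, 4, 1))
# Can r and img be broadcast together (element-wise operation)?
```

Yes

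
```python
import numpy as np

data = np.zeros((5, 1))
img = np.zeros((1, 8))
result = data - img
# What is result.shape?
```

(5, 8)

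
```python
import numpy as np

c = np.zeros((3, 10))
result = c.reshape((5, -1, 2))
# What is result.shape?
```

(5, 3, 2)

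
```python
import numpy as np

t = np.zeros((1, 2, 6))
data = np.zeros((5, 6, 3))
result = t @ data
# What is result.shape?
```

(5, 2, 3)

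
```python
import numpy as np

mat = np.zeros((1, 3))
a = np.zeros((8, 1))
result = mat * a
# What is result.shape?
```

(8, 3)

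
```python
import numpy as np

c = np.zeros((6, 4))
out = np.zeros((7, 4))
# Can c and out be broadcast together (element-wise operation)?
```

No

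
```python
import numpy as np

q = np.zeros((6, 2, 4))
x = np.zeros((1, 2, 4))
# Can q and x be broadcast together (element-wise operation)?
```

Yes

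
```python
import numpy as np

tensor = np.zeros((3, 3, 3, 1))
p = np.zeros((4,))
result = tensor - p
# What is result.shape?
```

(3, 3, 3, 4)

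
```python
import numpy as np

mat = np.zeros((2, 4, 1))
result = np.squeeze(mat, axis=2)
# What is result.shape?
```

(2, 4)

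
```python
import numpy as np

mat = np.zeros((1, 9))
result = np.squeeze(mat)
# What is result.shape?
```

(9,)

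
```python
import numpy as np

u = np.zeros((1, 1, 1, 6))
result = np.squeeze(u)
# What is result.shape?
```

(6,)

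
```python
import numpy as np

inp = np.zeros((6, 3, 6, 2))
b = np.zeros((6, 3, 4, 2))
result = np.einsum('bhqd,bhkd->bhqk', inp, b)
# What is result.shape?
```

(6, 3, 6, 4)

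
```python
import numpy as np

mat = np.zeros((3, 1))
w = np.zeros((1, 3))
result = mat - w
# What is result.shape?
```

(3, 3)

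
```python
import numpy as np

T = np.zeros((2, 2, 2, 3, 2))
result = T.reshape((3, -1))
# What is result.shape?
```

(3, 16)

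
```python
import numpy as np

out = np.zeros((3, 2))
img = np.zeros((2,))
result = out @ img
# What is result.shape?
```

(3,)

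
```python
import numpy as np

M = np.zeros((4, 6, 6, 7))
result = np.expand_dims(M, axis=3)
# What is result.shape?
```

(4, 6, 6, 1, 7)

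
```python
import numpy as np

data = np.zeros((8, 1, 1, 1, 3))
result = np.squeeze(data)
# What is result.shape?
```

(8, 3)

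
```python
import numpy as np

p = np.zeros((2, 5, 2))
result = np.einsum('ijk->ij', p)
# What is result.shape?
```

(2, 5)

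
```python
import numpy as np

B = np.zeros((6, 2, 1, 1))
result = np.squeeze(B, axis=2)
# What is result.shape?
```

(6, 2, 1)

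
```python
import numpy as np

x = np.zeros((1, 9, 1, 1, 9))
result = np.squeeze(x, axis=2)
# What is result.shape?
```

(1, 9, 1, 9)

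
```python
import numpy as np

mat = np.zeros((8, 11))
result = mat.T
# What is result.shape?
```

(11, 8)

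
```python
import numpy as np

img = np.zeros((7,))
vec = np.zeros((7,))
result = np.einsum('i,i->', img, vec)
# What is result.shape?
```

()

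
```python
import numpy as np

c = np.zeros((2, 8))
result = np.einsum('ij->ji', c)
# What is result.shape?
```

(8, 2)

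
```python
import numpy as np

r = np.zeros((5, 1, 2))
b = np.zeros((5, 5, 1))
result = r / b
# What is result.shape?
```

(5, 5, 2)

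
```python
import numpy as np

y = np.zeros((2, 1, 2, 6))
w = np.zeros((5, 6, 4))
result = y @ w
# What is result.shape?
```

(2, 5, 2, 4)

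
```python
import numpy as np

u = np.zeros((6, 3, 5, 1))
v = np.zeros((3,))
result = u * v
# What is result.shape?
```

(6, 3, 5, 3)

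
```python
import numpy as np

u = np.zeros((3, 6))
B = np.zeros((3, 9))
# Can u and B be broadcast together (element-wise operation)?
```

No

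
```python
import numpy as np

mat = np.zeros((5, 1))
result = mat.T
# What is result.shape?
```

(1, 5)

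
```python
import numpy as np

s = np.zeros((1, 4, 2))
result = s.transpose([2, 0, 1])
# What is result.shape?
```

(2, 1, 4)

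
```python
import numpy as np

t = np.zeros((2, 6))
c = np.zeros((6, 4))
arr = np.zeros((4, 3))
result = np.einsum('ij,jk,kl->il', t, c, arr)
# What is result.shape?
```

(2, 3)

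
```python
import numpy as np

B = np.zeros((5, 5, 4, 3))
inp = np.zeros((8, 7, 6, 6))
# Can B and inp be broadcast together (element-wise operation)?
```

No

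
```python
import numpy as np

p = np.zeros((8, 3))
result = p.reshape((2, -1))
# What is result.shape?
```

(2, 12)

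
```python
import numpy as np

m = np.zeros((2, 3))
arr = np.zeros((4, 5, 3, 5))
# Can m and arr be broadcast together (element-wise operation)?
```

No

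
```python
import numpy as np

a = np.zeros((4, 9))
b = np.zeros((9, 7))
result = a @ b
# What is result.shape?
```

(4, 7)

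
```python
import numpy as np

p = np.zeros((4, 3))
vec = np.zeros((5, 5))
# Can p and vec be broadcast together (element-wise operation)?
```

No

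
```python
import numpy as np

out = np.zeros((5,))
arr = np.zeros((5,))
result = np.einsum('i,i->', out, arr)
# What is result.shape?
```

()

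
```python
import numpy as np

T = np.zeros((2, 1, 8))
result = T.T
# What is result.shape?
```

(8, 1, 2)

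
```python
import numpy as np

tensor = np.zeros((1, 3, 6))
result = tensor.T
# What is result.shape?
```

(6, 3, 1)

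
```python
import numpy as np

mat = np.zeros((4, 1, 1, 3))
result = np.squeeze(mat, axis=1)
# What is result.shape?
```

(4, 1, 3)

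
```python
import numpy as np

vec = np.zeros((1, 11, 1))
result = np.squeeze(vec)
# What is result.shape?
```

(11,)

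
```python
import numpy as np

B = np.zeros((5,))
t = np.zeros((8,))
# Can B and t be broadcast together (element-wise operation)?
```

No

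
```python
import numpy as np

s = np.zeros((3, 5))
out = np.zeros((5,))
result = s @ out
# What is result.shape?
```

(3,)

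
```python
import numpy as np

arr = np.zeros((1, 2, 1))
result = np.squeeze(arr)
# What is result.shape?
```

(2,)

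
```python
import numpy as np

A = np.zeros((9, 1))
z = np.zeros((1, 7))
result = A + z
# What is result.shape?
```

(9, 7)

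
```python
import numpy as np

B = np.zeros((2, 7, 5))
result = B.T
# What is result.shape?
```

(5, 7, 2)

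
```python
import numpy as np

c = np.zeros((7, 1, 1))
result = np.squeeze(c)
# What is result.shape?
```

(7,)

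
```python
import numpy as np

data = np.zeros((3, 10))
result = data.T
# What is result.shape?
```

(10, 3)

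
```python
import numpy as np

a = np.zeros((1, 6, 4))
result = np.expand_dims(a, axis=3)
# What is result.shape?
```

(1, 6, 4, 1)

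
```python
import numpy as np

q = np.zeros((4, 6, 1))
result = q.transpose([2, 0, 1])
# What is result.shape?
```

(1, 4, 6)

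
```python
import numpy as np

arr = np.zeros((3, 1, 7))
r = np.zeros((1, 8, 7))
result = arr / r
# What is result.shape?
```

(3, 8, 7)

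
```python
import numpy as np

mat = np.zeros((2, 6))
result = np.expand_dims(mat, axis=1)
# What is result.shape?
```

(2, 1, 6)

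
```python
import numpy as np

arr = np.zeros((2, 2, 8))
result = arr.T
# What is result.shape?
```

(8, 2, 2)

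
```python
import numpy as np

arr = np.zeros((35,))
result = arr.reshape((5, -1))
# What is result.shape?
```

(5, 7)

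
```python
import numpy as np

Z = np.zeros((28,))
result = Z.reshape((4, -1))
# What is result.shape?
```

(4, 7)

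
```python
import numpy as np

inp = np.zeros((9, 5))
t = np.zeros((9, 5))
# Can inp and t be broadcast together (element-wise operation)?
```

Yes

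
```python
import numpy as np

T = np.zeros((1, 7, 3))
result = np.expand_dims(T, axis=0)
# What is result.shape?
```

(1, 1, 7, 3)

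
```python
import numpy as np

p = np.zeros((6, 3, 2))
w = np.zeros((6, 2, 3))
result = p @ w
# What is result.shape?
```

(6, 3, 3)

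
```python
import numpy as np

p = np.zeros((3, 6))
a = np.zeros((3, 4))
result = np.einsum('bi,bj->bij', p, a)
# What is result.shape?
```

(3, 6, 4)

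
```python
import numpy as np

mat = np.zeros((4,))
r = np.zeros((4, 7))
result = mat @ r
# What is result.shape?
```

(7,)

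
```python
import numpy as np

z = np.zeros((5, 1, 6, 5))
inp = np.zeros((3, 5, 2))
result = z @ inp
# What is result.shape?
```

(5, 3, 6, 2)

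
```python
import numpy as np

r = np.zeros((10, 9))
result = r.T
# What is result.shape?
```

(9, 10)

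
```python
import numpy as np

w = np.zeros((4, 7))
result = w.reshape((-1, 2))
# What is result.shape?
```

(14, 2)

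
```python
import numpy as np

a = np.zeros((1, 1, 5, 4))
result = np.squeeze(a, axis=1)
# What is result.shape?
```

(1, 5, 4)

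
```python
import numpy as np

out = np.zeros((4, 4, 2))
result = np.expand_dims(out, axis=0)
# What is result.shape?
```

(1, 4, 4, 2)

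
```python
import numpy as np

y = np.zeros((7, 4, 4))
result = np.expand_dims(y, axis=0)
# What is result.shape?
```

(1, 7, 4, 4)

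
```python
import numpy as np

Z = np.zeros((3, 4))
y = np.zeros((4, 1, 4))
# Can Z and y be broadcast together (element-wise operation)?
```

Yes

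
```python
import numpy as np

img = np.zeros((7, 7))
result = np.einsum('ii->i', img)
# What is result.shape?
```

(7,)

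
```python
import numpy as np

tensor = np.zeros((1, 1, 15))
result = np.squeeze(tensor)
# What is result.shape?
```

(15,)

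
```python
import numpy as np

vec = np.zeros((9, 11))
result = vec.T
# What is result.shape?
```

(11, 9)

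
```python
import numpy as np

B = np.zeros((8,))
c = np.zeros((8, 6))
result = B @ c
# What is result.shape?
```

(6,)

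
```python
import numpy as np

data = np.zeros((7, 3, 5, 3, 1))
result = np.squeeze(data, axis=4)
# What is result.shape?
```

(7, 3, 5, 3)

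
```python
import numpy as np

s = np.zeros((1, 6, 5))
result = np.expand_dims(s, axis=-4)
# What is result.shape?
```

(1, 1, 6, 5)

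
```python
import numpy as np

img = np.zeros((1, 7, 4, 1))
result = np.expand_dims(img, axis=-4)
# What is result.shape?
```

(1, 1, 7, 4, 1)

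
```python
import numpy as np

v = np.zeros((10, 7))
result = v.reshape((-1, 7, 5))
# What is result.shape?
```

(2, 7, 5)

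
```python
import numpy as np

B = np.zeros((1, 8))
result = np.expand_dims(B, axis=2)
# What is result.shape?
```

(1, 8, 1)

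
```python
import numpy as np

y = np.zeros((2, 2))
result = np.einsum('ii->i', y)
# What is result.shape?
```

(2,)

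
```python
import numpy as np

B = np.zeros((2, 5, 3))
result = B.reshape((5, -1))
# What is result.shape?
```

(5, 6)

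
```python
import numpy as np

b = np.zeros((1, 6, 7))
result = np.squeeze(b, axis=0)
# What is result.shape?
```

(6, 7)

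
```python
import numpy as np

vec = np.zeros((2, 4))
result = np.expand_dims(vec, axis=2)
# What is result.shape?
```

(2, 4, 1)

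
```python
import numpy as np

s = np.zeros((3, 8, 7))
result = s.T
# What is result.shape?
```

(7, 8, 3)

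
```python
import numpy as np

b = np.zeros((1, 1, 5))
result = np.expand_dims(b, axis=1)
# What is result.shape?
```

(1, 1, 1, 5)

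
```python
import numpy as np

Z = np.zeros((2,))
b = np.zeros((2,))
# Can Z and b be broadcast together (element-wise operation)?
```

Yes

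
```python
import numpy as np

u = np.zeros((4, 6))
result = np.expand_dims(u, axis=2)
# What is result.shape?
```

(4, 6, 1)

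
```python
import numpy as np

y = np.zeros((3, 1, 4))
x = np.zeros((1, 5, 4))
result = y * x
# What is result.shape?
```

(3, 5, 4)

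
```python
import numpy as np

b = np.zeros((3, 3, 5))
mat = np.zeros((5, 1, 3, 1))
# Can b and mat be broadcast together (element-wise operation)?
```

Yes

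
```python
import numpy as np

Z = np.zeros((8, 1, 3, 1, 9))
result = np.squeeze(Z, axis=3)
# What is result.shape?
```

(8, 1, 3, 9)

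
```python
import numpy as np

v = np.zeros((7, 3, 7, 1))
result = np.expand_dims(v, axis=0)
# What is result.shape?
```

(1, 7, 3, 7, 1)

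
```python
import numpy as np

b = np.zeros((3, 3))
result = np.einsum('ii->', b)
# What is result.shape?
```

()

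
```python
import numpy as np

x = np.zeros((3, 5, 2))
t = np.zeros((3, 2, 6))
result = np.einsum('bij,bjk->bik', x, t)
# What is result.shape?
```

(3, 5, 6)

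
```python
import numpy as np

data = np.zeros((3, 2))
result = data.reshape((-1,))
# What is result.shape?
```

(6,)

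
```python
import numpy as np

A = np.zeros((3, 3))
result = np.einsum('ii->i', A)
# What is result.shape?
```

(3,)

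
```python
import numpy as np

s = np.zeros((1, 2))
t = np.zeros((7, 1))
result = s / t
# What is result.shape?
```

(7, 2)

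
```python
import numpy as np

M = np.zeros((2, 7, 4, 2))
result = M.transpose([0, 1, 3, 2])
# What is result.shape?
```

(2, 7, 2, 4)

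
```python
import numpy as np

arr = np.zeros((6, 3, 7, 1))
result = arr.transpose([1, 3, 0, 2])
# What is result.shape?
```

(3, 1, 6, 7)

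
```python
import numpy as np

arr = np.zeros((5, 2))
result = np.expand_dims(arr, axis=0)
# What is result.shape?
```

(1, 5, 2)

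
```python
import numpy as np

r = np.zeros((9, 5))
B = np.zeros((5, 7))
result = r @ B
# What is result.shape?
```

(9, 7)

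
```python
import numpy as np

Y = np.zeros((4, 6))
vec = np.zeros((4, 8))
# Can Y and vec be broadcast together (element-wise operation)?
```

No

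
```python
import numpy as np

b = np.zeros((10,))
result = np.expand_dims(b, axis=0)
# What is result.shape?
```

(1, 10)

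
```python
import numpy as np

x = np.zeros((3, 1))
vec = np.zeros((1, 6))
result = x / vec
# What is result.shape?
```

(3, 6)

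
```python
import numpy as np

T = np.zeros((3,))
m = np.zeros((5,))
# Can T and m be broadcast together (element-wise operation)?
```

No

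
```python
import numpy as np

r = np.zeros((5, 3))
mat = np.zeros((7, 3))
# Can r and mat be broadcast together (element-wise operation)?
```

No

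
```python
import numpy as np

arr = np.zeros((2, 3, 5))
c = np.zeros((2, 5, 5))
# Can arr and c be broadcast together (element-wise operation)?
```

No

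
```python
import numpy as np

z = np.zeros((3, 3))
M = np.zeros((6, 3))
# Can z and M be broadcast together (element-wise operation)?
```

No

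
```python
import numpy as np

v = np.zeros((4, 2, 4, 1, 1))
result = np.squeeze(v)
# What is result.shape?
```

(4, 2, 4)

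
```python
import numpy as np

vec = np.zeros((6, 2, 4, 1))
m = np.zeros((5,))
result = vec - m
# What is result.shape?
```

(6, 2, 4, 5)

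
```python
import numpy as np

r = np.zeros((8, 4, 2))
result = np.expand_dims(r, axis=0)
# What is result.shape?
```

(1, 8, 4, 2)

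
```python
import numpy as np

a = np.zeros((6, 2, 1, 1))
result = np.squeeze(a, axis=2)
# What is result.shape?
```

(6, 2, 1)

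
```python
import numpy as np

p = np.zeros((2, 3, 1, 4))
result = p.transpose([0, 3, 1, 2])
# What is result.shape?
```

(2, 4, 3, 1)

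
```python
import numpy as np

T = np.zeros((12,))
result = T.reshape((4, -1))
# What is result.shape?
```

(4, 3)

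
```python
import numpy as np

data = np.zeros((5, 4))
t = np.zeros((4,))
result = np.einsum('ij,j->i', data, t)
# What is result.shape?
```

(5,)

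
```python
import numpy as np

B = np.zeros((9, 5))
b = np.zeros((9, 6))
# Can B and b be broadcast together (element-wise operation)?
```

No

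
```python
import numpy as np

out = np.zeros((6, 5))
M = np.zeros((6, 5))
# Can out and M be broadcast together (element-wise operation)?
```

Yes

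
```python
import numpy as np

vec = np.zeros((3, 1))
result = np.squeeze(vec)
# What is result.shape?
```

(3,)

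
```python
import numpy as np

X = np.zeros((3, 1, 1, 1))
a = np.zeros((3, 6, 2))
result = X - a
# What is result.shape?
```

(3, 3, 6, 2)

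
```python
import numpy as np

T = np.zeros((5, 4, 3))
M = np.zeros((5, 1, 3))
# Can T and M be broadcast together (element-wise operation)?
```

Yes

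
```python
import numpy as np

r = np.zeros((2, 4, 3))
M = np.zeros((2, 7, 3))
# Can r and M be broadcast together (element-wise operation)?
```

No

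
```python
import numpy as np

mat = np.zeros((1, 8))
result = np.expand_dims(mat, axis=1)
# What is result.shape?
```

(1, 1, 8)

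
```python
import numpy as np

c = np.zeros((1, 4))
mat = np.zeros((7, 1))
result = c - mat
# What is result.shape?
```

(7, 4)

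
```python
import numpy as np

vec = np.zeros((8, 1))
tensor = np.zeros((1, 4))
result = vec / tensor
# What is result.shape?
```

(8, 4)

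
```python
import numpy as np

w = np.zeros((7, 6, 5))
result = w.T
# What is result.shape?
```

(5, 6, 7)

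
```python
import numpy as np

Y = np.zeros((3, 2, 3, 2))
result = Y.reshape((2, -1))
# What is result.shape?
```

(2, 18)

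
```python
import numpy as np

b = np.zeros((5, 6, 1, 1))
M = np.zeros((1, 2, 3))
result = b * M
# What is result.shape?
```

(5, 6, 2, 3)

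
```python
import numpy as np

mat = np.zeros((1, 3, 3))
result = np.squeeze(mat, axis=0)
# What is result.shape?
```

(3, 3)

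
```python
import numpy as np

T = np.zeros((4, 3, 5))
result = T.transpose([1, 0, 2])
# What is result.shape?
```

(3, 4, 5)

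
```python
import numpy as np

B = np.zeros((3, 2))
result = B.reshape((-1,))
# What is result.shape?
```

(6,)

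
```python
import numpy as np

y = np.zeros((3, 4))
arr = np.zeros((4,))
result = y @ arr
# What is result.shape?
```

(3,)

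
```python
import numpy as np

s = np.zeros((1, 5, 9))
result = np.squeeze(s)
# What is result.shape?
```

(5, 9)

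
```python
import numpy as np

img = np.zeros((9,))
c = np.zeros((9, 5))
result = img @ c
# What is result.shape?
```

(5,)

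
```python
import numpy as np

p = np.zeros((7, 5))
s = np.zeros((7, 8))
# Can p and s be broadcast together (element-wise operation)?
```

No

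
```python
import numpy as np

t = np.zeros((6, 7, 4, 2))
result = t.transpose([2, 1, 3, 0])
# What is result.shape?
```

(4, 7, 2, 6)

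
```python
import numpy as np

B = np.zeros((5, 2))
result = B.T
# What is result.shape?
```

(2, 5)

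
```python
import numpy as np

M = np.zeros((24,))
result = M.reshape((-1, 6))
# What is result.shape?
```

(4, 6)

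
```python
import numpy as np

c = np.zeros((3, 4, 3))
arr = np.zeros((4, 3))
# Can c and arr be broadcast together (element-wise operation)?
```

Yes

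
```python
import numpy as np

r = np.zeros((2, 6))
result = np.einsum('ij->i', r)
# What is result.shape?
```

(2,)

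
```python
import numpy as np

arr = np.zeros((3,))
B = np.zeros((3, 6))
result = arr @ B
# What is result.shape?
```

(6,)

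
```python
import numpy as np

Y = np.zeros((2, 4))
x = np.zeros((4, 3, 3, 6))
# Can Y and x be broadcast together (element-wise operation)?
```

No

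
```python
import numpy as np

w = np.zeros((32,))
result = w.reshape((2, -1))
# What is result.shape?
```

(2, 16)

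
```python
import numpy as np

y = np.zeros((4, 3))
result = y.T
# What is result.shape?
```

(3, 4)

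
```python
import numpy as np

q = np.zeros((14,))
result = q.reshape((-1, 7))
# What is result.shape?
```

(2, 7)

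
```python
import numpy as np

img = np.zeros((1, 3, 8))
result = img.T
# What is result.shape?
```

(8, 3, 1)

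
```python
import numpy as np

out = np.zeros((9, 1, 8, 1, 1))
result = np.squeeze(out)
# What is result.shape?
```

(9, 8)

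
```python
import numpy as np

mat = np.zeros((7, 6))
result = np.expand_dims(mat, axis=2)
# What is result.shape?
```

(7, 6, 1)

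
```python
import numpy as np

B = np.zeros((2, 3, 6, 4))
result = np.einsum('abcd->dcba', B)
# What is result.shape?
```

(4, 6, 3, 2)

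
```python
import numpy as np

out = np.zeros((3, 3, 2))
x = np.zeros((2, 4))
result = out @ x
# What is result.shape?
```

(3, 3, 4)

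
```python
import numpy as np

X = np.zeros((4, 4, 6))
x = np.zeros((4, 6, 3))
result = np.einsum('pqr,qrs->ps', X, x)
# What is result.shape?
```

(4, 3)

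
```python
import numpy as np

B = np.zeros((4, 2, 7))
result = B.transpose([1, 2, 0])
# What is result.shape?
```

(2, 7, 4)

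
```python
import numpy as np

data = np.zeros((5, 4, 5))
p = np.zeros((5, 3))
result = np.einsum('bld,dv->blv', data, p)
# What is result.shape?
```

(5, 4, 3)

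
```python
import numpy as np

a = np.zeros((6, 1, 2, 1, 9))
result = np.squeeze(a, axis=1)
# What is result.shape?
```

(6, 2, 1, 9)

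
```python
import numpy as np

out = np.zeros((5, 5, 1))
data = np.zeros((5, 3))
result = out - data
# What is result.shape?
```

(5, 5, 3)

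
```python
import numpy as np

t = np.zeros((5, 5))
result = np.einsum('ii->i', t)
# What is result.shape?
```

(5,)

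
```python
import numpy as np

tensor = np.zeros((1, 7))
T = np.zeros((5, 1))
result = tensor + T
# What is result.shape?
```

(5, 7)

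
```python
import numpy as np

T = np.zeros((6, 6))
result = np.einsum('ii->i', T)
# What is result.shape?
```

(6,)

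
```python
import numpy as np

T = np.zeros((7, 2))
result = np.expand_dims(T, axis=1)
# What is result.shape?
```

(7, 1, 2)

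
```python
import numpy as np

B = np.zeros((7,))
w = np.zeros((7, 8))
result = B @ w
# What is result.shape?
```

(8,)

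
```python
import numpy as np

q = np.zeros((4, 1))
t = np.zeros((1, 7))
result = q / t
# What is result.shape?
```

(4, 7)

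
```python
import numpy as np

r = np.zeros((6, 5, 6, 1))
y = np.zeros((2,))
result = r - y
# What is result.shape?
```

(6, 5, 6, 2)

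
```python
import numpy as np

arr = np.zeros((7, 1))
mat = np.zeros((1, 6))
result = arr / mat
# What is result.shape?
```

(7, 6)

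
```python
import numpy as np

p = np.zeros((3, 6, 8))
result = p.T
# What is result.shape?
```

(8, 6, 3)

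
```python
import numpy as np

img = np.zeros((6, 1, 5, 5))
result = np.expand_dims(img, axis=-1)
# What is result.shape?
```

(6, 1, 5, 5, 1)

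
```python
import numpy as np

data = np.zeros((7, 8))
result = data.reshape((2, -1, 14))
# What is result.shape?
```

(2, 2, 14)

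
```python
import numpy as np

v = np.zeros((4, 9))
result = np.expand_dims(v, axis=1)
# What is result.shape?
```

(4, 1, 9)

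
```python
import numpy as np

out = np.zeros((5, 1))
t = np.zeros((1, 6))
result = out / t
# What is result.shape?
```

(5, 6)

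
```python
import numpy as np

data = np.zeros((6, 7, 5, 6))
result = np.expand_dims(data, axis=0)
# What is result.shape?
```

(1, 6, 7, 5, 6)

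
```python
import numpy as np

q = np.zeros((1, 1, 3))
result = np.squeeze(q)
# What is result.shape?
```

(3,)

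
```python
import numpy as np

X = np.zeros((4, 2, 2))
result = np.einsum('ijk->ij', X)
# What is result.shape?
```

(4, 2)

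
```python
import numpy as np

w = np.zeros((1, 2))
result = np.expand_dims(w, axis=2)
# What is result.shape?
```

(1, 2, 1)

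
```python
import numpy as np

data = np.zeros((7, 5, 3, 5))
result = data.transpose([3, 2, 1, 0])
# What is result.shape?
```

(5, 3, 5, 7)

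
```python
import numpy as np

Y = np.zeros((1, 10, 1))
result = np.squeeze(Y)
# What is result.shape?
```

(10,)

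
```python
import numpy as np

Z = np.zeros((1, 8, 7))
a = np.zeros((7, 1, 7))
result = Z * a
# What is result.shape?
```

(7, 8, 7)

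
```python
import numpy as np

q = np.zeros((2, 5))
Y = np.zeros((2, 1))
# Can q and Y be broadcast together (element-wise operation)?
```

Yes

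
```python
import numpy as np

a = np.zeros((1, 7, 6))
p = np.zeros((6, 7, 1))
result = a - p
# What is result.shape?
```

(6, 7, 6)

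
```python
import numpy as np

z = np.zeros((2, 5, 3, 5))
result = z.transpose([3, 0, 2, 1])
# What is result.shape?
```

(5, 2, 3, 5)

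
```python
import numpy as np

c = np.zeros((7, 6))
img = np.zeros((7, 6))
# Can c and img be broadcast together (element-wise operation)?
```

Yes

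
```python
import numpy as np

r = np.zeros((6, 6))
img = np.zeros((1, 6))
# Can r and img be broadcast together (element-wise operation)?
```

Yes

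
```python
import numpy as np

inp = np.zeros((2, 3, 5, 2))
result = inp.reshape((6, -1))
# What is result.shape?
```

(6, 10)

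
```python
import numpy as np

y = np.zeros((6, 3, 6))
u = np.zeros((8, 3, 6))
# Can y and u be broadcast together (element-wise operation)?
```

No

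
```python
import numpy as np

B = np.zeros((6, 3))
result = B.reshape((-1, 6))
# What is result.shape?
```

(3, 6)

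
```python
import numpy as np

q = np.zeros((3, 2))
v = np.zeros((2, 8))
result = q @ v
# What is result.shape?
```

(3, 8)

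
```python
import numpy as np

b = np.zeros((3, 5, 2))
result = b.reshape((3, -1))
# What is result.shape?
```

(3, 10)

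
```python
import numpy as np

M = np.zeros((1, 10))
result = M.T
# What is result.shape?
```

(10, 1)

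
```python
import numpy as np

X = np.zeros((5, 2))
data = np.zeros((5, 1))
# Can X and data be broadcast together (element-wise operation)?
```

Yes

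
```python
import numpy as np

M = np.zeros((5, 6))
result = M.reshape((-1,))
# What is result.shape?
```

(30,)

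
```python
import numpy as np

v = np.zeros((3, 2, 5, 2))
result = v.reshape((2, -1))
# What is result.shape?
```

(2, 30)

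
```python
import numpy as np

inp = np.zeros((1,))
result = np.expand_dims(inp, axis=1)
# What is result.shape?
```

(1, 1)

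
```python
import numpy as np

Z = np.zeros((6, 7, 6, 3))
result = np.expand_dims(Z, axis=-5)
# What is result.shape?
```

(1, 6, 7, 6, 3)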